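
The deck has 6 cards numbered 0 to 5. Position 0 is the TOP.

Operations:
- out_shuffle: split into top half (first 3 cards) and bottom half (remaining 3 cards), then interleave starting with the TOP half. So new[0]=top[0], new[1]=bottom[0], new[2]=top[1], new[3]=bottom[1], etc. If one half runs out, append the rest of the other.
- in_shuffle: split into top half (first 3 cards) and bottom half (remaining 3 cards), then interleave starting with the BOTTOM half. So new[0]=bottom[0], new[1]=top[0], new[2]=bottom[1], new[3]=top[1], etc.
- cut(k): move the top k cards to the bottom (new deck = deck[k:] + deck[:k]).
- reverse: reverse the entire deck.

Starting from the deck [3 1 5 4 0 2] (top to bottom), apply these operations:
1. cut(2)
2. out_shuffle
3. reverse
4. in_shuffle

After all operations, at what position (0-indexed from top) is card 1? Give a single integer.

After op 1 (cut(2)): [5 4 0 2 3 1]
After op 2 (out_shuffle): [5 2 4 3 0 1]
After op 3 (reverse): [1 0 3 4 2 5]
After op 4 (in_shuffle): [4 1 2 0 5 3]
Card 1 is at position 1.

Answer: 1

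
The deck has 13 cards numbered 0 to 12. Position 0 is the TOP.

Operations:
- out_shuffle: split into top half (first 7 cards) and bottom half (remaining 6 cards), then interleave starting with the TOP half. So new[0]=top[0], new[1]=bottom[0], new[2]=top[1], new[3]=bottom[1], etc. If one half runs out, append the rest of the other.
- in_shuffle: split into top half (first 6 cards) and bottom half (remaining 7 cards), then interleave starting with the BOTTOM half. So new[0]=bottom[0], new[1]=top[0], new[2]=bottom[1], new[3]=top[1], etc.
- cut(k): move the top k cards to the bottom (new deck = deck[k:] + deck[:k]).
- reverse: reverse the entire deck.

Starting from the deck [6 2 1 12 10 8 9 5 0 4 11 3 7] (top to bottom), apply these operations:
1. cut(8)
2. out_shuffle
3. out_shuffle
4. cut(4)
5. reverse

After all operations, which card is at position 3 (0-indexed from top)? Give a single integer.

After op 1 (cut(8)): [0 4 11 3 7 6 2 1 12 10 8 9 5]
After op 2 (out_shuffle): [0 1 4 12 11 10 3 8 7 9 6 5 2]
After op 3 (out_shuffle): [0 8 1 7 4 9 12 6 11 5 10 2 3]
After op 4 (cut(4)): [4 9 12 6 11 5 10 2 3 0 8 1 7]
After op 5 (reverse): [7 1 8 0 3 2 10 5 11 6 12 9 4]
Position 3: card 0.

Answer: 0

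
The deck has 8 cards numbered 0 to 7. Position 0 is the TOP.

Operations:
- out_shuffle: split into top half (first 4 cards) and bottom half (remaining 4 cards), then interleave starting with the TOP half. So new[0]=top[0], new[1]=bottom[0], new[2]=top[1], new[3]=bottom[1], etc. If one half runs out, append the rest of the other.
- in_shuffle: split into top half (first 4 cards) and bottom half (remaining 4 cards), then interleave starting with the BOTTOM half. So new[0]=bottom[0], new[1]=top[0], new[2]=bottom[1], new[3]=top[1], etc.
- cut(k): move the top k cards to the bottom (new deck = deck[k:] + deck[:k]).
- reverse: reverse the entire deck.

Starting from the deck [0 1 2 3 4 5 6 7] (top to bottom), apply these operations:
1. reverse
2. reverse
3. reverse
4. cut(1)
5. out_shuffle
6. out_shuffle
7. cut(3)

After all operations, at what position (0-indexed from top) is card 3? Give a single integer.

Answer: 2

Derivation:
After op 1 (reverse): [7 6 5 4 3 2 1 0]
After op 2 (reverse): [0 1 2 3 4 5 6 7]
After op 3 (reverse): [7 6 5 4 3 2 1 0]
After op 4 (cut(1)): [6 5 4 3 2 1 0 7]
After op 5 (out_shuffle): [6 2 5 1 4 0 3 7]
After op 6 (out_shuffle): [6 4 2 0 5 3 1 7]
After op 7 (cut(3)): [0 5 3 1 7 6 4 2]
Card 3 is at position 2.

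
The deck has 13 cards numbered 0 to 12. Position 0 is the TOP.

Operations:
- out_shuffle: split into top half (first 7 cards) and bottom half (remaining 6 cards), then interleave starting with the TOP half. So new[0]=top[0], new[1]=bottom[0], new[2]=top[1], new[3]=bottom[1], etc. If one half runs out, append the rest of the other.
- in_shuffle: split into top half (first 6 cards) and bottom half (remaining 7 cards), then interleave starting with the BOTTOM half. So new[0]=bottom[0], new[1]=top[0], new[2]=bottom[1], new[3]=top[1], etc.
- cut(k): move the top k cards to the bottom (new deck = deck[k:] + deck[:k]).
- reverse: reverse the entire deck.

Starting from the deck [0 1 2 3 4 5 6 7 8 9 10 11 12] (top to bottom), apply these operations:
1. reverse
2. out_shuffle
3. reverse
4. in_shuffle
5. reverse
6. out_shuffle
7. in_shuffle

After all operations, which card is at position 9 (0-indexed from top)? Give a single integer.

Answer: 5

Derivation:
After op 1 (reverse): [12 11 10 9 8 7 6 5 4 3 2 1 0]
After op 2 (out_shuffle): [12 5 11 4 10 3 9 2 8 1 7 0 6]
After op 3 (reverse): [6 0 7 1 8 2 9 3 10 4 11 5 12]
After op 4 (in_shuffle): [9 6 3 0 10 7 4 1 11 8 5 2 12]
After op 5 (reverse): [12 2 5 8 11 1 4 7 10 0 3 6 9]
After op 6 (out_shuffle): [12 7 2 10 5 0 8 3 11 6 1 9 4]
After op 7 (in_shuffle): [8 12 3 7 11 2 6 10 1 5 9 0 4]
Position 9: card 5.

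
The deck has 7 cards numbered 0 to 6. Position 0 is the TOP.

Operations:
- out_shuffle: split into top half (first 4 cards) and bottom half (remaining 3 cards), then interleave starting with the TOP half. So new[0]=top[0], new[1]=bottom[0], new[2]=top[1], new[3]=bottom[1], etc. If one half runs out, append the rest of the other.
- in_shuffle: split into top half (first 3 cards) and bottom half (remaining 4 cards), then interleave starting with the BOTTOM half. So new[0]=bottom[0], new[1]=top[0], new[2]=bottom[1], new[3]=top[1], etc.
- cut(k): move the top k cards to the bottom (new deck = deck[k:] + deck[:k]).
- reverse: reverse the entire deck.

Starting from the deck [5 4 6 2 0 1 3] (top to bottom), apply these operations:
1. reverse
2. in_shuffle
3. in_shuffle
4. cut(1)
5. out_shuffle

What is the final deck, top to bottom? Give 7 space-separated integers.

Answer: 2 6 4 5 3 1 0

Derivation:
After op 1 (reverse): [3 1 0 2 6 4 5]
After op 2 (in_shuffle): [2 3 6 1 4 0 5]
After op 3 (in_shuffle): [1 2 4 3 0 6 5]
After op 4 (cut(1)): [2 4 3 0 6 5 1]
After op 5 (out_shuffle): [2 6 4 5 3 1 0]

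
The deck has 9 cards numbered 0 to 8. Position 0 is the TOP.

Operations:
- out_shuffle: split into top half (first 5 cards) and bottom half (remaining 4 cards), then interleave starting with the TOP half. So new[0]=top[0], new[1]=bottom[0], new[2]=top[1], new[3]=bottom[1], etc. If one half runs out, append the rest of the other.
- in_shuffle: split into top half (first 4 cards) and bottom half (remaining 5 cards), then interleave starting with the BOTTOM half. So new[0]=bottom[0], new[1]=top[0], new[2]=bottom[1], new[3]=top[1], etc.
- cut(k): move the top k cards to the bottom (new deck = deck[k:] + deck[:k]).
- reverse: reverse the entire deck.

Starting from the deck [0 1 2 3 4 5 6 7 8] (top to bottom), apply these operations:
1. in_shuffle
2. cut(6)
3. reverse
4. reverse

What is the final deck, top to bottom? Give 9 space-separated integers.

After op 1 (in_shuffle): [4 0 5 1 6 2 7 3 8]
After op 2 (cut(6)): [7 3 8 4 0 5 1 6 2]
After op 3 (reverse): [2 6 1 5 0 4 8 3 7]
After op 4 (reverse): [7 3 8 4 0 5 1 6 2]

Answer: 7 3 8 4 0 5 1 6 2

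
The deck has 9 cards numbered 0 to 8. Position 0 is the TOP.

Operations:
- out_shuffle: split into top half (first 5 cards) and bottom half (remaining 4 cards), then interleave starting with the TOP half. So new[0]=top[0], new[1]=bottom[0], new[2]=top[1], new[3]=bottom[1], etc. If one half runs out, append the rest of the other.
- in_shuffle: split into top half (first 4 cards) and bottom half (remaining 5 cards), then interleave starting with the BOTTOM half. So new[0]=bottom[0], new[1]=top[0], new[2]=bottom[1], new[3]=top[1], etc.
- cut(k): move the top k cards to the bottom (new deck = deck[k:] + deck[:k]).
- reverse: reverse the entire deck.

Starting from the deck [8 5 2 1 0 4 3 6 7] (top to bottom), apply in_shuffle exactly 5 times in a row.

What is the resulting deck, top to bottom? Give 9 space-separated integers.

Answer: 5 1 4 6 8 2 0 3 7

Derivation:
After op 1 (in_shuffle): [0 8 4 5 3 2 6 1 7]
After op 2 (in_shuffle): [3 0 2 8 6 4 1 5 7]
After op 3 (in_shuffle): [6 3 4 0 1 2 5 8 7]
After op 4 (in_shuffle): [1 6 2 3 5 4 8 0 7]
After op 5 (in_shuffle): [5 1 4 6 8 2 0 3 7]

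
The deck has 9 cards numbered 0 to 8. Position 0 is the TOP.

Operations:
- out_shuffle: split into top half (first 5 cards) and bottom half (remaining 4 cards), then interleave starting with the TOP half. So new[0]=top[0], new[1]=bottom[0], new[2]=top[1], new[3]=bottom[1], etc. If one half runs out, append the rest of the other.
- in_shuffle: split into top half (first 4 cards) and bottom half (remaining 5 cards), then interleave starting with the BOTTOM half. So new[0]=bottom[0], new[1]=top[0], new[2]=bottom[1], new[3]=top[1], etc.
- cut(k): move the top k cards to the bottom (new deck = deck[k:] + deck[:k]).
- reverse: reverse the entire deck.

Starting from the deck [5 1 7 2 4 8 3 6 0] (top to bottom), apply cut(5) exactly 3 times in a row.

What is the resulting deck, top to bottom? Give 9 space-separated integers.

Answer: 3 6 0 5 1 7 2 4 8

Derivation:
After op 1 (cut(5)): [8 3 6 0 5 1 7 2 4]
After op 2 (cut(5)): [1 7 2 4 8 3 6 0 5]
After op 3 (cut(5)): [3 6 0 5 1 7 2 4 8]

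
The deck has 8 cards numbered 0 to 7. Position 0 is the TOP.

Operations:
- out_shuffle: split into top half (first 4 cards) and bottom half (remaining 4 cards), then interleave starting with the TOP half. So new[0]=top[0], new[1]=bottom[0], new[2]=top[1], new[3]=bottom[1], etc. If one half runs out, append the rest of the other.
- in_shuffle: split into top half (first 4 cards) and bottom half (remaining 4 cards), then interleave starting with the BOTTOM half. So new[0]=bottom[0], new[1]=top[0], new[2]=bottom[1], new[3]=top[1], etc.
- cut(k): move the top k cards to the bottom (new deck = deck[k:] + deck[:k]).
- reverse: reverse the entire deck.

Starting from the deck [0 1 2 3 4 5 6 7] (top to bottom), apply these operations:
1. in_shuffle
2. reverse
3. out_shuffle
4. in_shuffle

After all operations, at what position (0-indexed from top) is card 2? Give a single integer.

Answer: 0

Derivation:
After op 1 (in_shuffle): [4 0 5 1 6 2 7 3]
After op 2 (reverse): [3 7 2 6 1 5 0 4]
After op 3 (out_shuffle): [3 1 7 5 2 0 6 4]
After op 4 (in_shuffle): [2 3 0 1 6 7 4 5]
Card 2 is at position 0.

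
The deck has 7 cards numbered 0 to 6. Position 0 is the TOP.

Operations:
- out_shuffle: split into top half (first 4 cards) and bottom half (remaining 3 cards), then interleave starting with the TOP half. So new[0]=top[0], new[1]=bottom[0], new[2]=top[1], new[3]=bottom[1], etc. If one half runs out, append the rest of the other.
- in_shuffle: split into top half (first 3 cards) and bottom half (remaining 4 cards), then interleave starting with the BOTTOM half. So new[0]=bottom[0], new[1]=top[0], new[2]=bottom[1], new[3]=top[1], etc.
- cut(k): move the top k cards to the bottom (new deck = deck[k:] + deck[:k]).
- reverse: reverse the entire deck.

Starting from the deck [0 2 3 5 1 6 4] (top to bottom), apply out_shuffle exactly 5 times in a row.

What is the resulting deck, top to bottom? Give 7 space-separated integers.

Answer: 0 3 1 4 2 5 6

Derivation:
After op 1 (out_shuffle): [0 1 2 6 3 4 5]
After op 2 (out_shuffle): [0 3 1 4 2 5 6]
After op 3 (out_shuffle): [0 2 3 5 1 6 4]
After op 4 (out_shuffle): [0 1 2 6 3 4 5]
After op 5 (out_shuffle): [0 3 1 4 2 5 6]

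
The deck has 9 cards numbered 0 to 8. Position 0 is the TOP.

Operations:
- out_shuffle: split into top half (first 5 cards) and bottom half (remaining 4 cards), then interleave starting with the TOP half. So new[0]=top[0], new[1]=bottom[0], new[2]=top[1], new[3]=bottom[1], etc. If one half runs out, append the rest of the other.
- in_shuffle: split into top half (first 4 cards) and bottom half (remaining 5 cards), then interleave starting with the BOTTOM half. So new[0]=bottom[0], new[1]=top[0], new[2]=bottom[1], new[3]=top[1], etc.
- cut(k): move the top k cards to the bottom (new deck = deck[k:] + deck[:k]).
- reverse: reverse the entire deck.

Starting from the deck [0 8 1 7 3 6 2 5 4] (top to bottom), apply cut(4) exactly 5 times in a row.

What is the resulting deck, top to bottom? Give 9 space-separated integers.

Answer: 1 7 3 6 2 5 4 0 8

Derivation:
After op 1 (cut(4)): [3 6 2 5 4 0 8 1 7]
After op 2 (cut(4)): [4 0 8 1 7 3 6 2 5]
After op 3 (cut(4)): [7 3 6 2 5 4 0 8 1]
After op 4 (cut(4)): [5 4 0 8 1 7 3 6 2]
After op 5 (cut(4)): [1 7 3 6 2 5 4 0 8]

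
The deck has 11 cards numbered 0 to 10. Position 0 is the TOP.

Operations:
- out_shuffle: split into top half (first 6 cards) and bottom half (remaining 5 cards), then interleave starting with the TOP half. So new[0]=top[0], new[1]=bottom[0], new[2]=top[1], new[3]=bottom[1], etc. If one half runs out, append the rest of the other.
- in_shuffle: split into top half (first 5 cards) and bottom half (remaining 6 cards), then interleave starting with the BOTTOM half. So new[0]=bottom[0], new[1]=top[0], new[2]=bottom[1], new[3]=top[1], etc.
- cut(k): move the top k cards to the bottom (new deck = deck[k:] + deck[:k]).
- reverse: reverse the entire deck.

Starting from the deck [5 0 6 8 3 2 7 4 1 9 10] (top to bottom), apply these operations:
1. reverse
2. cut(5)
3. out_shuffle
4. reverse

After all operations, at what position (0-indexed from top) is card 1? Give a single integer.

After op 1 (reverse): [10 9 1 4 7 2 3 8 6 0 5]
After op 2 (cut(5)): [2 3 8 6 0 5 10 9 1 4 7]
After op 3 (out_shuffle): [2 10 3 9 8 1 6 4 0 7 5]
After op 4 (reverse): [5 7 0 4 6 1 8 9 3 10 2]
Card 1 is at position 5.

Answer: 5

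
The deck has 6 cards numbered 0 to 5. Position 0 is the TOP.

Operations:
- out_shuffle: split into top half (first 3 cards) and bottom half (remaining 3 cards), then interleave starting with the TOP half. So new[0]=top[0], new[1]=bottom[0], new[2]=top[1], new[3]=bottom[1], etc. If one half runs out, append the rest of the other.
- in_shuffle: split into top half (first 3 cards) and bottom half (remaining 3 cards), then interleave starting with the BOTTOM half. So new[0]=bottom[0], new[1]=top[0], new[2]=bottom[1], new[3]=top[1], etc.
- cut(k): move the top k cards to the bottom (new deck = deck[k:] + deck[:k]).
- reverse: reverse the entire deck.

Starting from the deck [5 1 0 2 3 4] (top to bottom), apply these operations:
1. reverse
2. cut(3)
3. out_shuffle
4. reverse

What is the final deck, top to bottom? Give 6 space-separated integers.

Answer: 2 5 3 1 4 0

Derivation:
After op 1 (reverse): [4 3 2 0 1 5]
After op 2 (cut(3)): [0 1 5 4 3 2]
After op 3 (out_shuffle): [0 4 1 3 5 2]
After op 4 (reverse): [2 5 3 1 4 0]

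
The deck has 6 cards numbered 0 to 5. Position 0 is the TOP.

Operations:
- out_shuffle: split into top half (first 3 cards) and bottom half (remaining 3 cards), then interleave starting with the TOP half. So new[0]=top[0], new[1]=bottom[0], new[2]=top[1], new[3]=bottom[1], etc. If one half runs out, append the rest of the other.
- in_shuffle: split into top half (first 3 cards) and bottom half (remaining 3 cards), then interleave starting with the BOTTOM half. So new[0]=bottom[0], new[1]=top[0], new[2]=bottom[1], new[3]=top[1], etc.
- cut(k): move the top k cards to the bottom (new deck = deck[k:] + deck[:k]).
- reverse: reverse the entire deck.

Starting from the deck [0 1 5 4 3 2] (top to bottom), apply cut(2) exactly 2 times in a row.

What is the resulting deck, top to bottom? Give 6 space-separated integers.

Answer: 3 2 0 1 5 4

Derivation:
After op 1 (cut(2)): [5 4 3 2 0 1]
After op 2 (cut(2)): [3 2 0 1 5 4]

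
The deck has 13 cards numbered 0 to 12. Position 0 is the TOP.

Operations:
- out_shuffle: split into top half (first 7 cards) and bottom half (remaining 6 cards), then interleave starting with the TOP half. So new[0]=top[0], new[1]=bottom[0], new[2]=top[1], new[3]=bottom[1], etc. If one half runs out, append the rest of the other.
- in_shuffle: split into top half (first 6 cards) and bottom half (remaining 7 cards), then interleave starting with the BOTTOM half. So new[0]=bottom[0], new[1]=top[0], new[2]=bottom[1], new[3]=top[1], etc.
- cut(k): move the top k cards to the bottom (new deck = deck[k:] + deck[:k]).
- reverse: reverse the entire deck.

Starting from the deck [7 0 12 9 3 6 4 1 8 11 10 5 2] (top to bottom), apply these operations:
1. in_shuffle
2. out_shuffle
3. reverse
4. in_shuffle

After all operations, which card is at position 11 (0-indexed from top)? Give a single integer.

Answer: 5

Derivation:
After op 1 (in_shuffle): [4 7 1 0 8 12 11 9 10 3 5 6 2]
After op 2 (out_shuffle): [4 9 7 10 1 3 0 5 8 6 12 2 11]
After op 3 (reverse): [11 2 12 6 8 5 0 3 1 10 7 9 4]
After op 4 (in_shuffle): [0 11 3 2 1 12 10 6 7 8 9 5 4]
Position 11: card 5.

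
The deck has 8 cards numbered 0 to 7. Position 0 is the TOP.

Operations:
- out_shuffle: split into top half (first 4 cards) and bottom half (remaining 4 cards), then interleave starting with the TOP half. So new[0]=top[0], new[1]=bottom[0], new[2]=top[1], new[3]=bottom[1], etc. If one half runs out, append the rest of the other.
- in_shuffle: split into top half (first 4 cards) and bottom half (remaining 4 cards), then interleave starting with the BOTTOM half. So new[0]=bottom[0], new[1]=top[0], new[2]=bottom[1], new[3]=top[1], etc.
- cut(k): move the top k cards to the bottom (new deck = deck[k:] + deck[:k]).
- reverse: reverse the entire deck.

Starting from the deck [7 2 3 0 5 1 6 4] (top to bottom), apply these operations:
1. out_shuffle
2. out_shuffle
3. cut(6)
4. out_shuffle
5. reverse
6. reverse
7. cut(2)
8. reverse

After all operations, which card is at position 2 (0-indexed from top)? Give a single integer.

Answer: 0

Derivation:
After op 1 (out_shuffle): [7 5 2 1 3 6 0 4]
After op 2 (out_shuffle): [7 3 5 6 2 0 1 4]
After op 3 (cut(6)): [1 4 7 3 5 6 2 0]
After op 4 (out_shuffle): [1 5 4 6 7 2 3 0]
After op 5 (reverse): [0 3 2 7 6 4 5 1]
After op 6 (reverse): [1 5 4 6 7 2 3 0]
After op 7 (cut(2)): [4 6 7 2 3 0 1 5]
After op 8 (reverse): [5 1 0 3 2 7 6 4]
Position 2: card 0.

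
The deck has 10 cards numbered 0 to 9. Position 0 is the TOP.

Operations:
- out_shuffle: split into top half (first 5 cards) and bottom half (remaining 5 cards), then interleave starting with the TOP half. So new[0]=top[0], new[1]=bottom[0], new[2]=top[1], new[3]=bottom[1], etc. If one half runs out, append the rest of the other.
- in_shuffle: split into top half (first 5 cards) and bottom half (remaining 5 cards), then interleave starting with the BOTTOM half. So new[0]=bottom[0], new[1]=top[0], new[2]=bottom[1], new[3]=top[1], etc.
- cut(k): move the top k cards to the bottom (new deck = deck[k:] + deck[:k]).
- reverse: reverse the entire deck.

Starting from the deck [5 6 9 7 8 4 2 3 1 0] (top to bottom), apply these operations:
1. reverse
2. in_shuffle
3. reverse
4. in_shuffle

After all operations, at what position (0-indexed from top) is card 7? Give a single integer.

Answer: 4

Derivation:
After op 1 (reverse): [0 1 3 2 4 8 7 9 6 5]
After op 2 (in_shuffle): [8 0 7 1 9 3 6 2 5 4]
After op 3 (reverse): [4 5 2 6 3 9 1 7 0 8]
After op 4 (in_shuffle): [9 4 1 5 7 2 0 6 8 3]
Card 7 is at position 4.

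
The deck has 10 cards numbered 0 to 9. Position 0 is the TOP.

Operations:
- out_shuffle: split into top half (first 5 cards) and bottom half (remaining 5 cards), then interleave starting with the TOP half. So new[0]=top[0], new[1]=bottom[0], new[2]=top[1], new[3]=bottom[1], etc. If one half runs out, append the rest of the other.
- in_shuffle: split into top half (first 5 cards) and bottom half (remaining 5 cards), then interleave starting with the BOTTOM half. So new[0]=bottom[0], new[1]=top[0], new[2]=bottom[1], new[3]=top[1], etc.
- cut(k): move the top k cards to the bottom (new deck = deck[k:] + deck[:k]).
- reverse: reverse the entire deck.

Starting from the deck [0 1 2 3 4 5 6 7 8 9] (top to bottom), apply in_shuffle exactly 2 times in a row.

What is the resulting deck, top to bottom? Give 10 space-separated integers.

After op 1 (in_shuffle): [5 0 6 1 7 2 8 3 9 4]
After op 2 (in_shuffle): [2 5 8 0 3 6 9 1 4 7]

Answer: 2 5 8 0 3 6 9 1 4 7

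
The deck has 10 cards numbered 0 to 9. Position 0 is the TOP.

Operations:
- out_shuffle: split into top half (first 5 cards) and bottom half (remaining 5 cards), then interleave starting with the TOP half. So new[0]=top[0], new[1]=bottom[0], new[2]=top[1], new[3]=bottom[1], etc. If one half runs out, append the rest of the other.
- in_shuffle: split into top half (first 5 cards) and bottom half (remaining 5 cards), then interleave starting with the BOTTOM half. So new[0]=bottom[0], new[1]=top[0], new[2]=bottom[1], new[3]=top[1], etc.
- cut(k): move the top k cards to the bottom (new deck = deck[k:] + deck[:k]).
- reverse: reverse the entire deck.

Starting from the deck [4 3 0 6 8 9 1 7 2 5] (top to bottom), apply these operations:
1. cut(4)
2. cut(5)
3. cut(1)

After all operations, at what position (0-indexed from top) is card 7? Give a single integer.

After op 1 (cut(4)): [8 9 1 7 2 5 4 3 0 6]
After op 2 (cut(5)): [5 4 3 0 6 8 9 1 7 2]
After op 3 (cut(1)): [4 3 0 6 8 9 1 7 2 5]
Card 7 is at position 7.

Answer: 7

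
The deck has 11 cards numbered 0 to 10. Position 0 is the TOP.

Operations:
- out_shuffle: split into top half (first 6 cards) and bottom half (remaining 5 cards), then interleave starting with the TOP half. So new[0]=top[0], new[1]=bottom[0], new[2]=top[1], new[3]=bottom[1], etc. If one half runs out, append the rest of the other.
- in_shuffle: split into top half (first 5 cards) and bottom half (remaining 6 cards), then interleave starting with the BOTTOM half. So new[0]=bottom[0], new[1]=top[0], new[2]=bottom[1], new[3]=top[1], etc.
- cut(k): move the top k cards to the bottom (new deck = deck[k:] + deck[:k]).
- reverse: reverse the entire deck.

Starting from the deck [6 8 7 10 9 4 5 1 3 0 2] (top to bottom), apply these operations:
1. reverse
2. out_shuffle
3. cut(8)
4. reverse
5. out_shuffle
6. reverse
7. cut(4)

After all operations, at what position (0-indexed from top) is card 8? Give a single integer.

After op 1 (reverse): [2 0 3 1 5 4 9 10 7 8 6]
After op 2 (out_shuffle): [2 9 0 10 3 7 1 8 5 6 4]
After op 3 (cut(8)): [5 6 4 2 9 0 10 3 7 1 8]
After op 4 (reverse): [8 1 7 3 10 0 9 2 4 6 5]
After op 5 (out_shuffle): [8 9 1 2 7 4 3 6 10 5 0]
After op 6 (reverse): [0 5 10 6 3 4 7 2 1 9 8]
After op 7 (cut(4)): [3 4 7 2 1 9 8 0 5 10 6]
Card 8 is at position 6.

Answer: 6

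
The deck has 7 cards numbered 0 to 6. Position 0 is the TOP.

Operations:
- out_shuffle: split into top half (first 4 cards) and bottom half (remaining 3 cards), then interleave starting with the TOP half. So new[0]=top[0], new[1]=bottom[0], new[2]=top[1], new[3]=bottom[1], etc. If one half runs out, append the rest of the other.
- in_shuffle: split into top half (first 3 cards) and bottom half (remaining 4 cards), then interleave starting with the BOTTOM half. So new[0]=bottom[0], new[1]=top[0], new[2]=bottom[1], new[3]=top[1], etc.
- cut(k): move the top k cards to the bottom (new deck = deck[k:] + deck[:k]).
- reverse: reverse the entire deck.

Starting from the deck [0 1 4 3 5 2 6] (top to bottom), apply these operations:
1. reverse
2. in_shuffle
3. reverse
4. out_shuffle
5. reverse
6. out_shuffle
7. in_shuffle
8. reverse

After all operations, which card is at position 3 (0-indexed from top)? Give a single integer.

After op 1 (reverse): [6 2 5 3 4 1 0]
After op 2 (in_shuffle): [3 6 4 2 1 5 0]
After op 3 (reverse): [0 5 1 2 4 6 3]
After op 4 (out_shuffle): [0 4 5 6 1 3 2]
After op 5 (reverse): [2 3 1 6 5 4 0]
After op 6 (out_shuffle): [2 5 3 4 1 0 6]
After op 7 (in_shuffle): [4 2 1 5 0 3 6]
After op 8 (reverse): [6 3 0 5 1 2 4]
Position 3: card 5.

Answer: 5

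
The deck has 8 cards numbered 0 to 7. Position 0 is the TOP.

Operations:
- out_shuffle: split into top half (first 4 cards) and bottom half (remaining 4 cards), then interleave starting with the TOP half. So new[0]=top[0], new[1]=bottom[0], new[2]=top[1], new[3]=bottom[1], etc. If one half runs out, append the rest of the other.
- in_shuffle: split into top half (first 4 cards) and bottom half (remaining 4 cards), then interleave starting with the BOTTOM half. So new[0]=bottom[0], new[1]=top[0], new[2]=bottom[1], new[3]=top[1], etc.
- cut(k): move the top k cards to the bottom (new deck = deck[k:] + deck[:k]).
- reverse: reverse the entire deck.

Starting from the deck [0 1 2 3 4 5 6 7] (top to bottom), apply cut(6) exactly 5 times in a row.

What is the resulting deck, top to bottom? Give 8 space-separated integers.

After op 1 (cut(6)): [6 7 0 1 2 3 4 5]
After op 2 (cut(6)): [4 5 6 7 0 1 2 3]
After op 3 (cut(6)): [2 3 4 5 6 7 0 1]
After op 4 (cut(6)): [0 1 2 3 4 5 6 7]
After op 5 (cut(6)): [6 7 0 1 2 3 4 5]

Answer: 6 7 0 1 2 3 4 5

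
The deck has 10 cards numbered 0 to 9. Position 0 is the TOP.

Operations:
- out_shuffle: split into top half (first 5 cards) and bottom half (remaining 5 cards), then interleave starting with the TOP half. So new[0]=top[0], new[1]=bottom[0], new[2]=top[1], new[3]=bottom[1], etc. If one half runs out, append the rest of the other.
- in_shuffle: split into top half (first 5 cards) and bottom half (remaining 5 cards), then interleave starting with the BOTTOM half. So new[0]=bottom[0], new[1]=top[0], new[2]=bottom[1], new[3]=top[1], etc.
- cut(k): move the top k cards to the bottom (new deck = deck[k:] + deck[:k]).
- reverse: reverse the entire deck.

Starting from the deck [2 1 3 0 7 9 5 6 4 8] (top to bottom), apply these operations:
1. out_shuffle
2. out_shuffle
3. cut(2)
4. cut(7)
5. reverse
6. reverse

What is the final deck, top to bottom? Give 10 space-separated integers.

After op 1 (out_shuffle): [2 9 1 5 3 6 0 4 7 8]
After op 2 (out_shuffle): [2 6 9 0 1 4 5 7 3 8]
After op 3 (cut(2)): [9 0 1 4 5 7 3 8 2 6]
After op 4 (cut(7)): [8 2 6 9 0 1 4 5 7 3]
After op 5 (reverse): [3 7 5 4 1 0 9 6 2 8]
After op 6 (reverse): [8 2 6 9 0 1 4 5 7 3]

Answer: 8 2 6 9 0 1 4 5 7 3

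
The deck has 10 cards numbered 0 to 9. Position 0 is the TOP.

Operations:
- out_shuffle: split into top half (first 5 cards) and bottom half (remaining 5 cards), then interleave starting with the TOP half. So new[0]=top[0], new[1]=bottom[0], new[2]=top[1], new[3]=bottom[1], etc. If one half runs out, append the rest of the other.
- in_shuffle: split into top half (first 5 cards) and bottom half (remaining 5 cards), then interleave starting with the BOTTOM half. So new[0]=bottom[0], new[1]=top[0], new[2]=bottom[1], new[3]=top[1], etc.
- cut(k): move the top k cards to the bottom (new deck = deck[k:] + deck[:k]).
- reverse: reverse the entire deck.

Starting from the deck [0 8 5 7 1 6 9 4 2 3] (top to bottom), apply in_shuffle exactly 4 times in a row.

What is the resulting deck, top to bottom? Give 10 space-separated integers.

Answer: 2 9 1 5 0 3 4 6 7 8

Derivation:
After op 1 (in_shuffle): [6 0 9 8 4 5 2 7 3 1]
After op 2 (in_shuffle): [5 6 2 0 7 9 3 8 1 4]
After op 3 (in_shuffle): [9 5 3 6 8 2 1 0 4 7]
After op 4 (in_shuffle): [2 9 1 5 0 3 4 6 7 8]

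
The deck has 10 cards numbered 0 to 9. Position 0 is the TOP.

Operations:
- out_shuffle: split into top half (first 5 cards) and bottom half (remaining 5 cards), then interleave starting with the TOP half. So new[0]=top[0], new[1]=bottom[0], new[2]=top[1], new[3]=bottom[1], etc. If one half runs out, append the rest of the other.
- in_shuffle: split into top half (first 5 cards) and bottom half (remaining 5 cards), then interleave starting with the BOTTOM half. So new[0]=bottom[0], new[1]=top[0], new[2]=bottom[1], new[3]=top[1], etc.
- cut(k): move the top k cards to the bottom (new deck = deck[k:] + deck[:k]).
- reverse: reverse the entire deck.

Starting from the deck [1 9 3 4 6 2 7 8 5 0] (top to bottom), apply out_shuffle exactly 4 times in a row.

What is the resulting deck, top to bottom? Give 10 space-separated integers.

After op 1 (out_shuffle): [1 2 9 7 3 8 4 5 6 0]
After op 2 (out_shuffle): [1 8 2 4 9 5 7 6 3 0]
After op 3 (out_shuffle): [1 5 8 7 2 6 4 3 9 0]
After op 4 (out_shuffle): [1 6 5 4 8 3 7 9 2 0]

Answer: 1 6 5 4 8 3 7 9 2 0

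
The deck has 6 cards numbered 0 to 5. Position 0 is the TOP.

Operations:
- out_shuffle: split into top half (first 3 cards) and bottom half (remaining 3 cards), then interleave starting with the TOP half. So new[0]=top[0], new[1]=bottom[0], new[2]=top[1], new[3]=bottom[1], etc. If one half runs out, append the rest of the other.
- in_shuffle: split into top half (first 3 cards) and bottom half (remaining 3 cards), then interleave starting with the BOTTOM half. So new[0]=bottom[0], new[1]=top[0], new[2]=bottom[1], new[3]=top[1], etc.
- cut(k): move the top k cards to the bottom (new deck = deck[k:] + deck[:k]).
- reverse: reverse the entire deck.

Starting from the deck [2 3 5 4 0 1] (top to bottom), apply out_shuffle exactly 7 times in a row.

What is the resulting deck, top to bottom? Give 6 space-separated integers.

Answer: 2 5 0 3 4 1

Derivation:
After op 1 (out_shuffle): [2 4 3 0 5 1]
After op 2 (out_shuffle): [2 0 4 5 3 1]
After op 3 (out_shuffle): [2 5 0 3 4 1]
After op 4 (out_shuffle): [2 3 5 4 0 1]
After op 5 (out_shuffle): [2 4 3 0 5 1]
After op 6 (out_shuffle): [2 0 4 5 3 1]
After op 7 (out_shuffle): [2 5 0 3 4 1]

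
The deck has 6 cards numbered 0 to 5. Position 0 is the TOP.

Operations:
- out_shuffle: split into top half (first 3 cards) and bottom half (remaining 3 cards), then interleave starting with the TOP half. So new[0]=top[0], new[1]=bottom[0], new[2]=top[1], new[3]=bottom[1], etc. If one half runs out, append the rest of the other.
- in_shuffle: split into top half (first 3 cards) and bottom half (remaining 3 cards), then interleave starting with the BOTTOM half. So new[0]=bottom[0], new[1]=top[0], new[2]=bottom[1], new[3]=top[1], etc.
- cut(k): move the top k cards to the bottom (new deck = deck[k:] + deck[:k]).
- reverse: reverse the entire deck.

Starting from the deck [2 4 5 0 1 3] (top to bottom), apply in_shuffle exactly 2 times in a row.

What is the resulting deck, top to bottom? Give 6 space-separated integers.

After op 1 (in_shuffle): [0 2 1 4 3 5]
After op 2 (in_shuffle): [4 0 3 2 5 1]

Answer: 4 0 3 2 5 1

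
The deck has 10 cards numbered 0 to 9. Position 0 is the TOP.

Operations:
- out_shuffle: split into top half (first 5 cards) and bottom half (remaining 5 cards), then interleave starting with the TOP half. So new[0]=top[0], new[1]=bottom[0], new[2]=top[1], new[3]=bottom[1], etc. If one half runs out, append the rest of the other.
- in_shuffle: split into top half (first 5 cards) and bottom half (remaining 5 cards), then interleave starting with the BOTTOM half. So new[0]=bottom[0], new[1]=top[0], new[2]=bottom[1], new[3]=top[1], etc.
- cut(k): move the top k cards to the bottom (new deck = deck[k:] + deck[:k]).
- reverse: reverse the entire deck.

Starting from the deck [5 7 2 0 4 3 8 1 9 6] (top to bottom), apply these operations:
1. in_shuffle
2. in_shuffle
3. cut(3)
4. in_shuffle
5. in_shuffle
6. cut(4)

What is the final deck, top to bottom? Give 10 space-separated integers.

After op 1 (in_shuffle): [3 5 8 7 1 2 9 0 6 4]
After op 2 (in_shuffle): [2 3 9 5 0 8 6 7 4 1]
After op 3 (cut(3)): [5 0 8 6 7 4 1 2 3 9]
After op 4 (in_shuffle): [4 5 1 0 2 8 3 6 9 7]
After op 5 (in_shuffle): [8 4 3 5 6 1 9 0 7 2]
After op 6 (cut(4)): [6 1 9 0 7 2 8 4 3 5]

Answer: 6 1 9 0 7 2 8 4 3 5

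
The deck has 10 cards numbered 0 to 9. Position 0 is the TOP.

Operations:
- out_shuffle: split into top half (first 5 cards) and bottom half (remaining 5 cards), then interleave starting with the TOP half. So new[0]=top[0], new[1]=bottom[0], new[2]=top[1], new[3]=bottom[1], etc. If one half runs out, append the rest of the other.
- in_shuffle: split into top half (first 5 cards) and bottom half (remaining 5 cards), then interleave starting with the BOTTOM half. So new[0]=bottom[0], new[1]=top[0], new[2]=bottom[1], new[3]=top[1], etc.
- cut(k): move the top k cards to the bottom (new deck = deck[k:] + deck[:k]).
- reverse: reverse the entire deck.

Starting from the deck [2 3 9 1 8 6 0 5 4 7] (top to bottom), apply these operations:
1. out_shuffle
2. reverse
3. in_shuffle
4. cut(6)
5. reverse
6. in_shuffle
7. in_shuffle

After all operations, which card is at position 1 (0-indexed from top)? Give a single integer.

After op 1 (out_shuffle): [2 6 3 0 9 5 1 4 8 7]
After op 2 (reverse): [7 8 4 1 5 9 0 3 6 2]
After op 3 (in_shuffle): [9 7 0 8 3 4 6 1 2 5]
After op 4 (cut(6)): [6 1 2 5 9 7 0 8 3 4]
After op 5 (reverse): [4 3 8 0 7 9 5 2 1 6]
After op 6 (in_shuffle): [9 4 5 3 2 8 1 0 6 7]
After op 7 (in_shuffle): [8 9 1 4 0 5 6 3 7 2]
Position 1: card 9.

Answer: 9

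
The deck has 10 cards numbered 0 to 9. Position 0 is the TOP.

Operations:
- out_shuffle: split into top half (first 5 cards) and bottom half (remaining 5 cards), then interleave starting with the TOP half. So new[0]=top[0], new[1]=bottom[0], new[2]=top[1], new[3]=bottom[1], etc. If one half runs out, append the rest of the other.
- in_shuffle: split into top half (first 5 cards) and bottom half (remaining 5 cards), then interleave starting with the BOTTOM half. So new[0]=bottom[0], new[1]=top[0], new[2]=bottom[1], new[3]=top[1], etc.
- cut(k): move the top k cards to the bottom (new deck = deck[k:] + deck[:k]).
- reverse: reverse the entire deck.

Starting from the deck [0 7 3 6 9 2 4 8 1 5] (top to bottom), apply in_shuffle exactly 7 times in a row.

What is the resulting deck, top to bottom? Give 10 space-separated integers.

Answer: 8 9 7 5 4 6 0 1 2 3

Derivation:
After op 1 (in_shuffle): [2 0 4 7 8 3 1 6 5 9]
After op 2 (in_shuffle): [3 2 1 0 6 4 5 7 9 8]
After op 3 (in_shuffle): [4 3 5 2 7 1 9 0 8 6]
After op 4 (in_shuffle): [1 4 9 3 0 5 8 2 6 7]
After op 5 (in_shuffle): [5 1 8 4 2 9 6 3 7 0]
After op 6 (in_shuffle): [9 5 6 1 3 8 7 4 0 2]
After op 7 (in_shuffle): [8 9 7 5 4 6 0 1 2 3]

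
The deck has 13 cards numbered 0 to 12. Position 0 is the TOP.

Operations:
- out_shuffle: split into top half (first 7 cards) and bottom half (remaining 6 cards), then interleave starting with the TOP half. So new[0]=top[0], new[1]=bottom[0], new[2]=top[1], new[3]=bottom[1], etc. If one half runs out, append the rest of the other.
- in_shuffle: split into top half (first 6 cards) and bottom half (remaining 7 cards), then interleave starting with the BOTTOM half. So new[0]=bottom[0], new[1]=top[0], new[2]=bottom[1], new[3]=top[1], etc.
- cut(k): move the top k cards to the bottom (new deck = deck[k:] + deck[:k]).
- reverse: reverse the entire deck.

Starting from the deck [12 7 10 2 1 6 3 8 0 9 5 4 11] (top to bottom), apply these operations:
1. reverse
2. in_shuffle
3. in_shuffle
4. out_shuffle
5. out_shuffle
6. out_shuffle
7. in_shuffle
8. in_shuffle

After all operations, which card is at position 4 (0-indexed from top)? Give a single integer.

Answer: 5

Derivation:
After op 1 (reverse): [11 4 5 9 0 8 3 6 1 2 10 7 12]
After op 2 (in_shuffle): [3 11 6 4 1 5 2 9 10 0 7 8 12]
After op 3 (in_shuffle): [2 3 9 11 10 6 0 4 7 1 8 5 12]
After op 4 (out_shuffle): [2 4 3 7 9 1 11 8 10 5 6 12 0]
After op 5 (out_shuffle): [2 8 4 10 3 5 7 6 9 12 1 0 11]
After op 6 (out_shuffle): [2 6 8 9 4 12 10 1 3 0 5 11 7]
After op 7 (in_shuffle): [10 2 1 6 3 8 0 9 5 4 11 12 7]
After op 8 (in_shuffle): [0 10 9 2 5 1 4 6 11 3 12 8 7]
Position 4: card 5.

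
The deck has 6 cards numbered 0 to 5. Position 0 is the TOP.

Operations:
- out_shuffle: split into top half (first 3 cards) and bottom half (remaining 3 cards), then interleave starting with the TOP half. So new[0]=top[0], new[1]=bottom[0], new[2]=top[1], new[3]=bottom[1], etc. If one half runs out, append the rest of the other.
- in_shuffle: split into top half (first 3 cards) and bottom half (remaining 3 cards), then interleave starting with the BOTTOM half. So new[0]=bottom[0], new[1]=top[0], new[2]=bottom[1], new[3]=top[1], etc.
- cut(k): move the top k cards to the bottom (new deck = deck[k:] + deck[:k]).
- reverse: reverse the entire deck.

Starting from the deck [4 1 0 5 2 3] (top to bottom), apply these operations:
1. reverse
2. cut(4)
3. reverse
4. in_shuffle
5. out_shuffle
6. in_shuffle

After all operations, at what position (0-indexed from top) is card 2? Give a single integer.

After op 1 (reverse): [3 2 5 0 1 4]
After op 2 (cut(4)): [1 4 3 2 5 0]
After op 3 (reverse): [0 5 2 3 4 1]
After op 4 (in_shuffle): [3 0 4 5 1 2]
After op 5 (out_shuffle): [3 5 0 1 4 2]
After op 6 (in_shuffle): [1 3 4 5 2 0]
Card 2 is at position 4.

Answer: 4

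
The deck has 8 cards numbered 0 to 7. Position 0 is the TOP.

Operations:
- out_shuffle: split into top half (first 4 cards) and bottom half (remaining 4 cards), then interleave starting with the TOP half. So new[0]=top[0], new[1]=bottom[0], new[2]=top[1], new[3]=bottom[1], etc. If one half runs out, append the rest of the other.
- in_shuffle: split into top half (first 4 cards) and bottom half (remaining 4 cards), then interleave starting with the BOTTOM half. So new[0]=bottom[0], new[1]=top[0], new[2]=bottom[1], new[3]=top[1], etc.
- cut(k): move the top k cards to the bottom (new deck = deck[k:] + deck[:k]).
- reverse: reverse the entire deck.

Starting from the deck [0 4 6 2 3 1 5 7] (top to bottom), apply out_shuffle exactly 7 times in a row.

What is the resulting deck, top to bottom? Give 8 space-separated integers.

After op 1 (out_shuffle): [0 3 4 1 6 5 2 7]
After op 2 (out_shuffle): [0 6 3 5 4 2 1 7]
After op 3 (out_shuffle): [0 4 6 2 3 1 5 7]
After op 4 (out_shuffle): [0 3 4 1 6 5 2 7]
After op 5 (out_shuffle): [0 6 3 5 4 2 1 7]
After op 6 (out_shuffle): [0 4 6 2 3 1 5 7]
After op 7 (out_shuffle): [0 3 4 1 6 5 2 7]

Answer: 0 3 4 1 6 5 2 7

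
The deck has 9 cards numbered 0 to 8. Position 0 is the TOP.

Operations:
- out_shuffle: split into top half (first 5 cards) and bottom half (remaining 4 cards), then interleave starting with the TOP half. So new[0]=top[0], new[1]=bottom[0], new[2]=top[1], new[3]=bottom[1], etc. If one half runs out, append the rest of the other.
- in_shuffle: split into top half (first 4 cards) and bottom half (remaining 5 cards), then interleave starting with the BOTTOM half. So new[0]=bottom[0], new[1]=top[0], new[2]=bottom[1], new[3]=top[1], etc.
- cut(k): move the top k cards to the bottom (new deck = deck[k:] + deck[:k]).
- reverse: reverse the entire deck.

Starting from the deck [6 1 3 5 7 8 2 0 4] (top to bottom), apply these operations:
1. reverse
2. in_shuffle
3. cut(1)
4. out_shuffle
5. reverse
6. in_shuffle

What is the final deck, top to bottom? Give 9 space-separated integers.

After op 1 (reverse): [4 0 2 8 7 5 3 1 6]
After op 2 (in_shuffle): [7 4 5 0 3 2 1 8 6]
After op 3 (cut(1)): [4 5 0 3 2 1 8 6 7]
After op 4 (out_shuffle): [4 1 5 8 0 6 3 7 2]
After op 5 (reverse): [2 7 3 6 0 8 5 1 4]
After op 6 (in_shuffle): [0 2 8 7 5 3 1 6 4]

Answer: 0 2 8 7 5 3 1 6 4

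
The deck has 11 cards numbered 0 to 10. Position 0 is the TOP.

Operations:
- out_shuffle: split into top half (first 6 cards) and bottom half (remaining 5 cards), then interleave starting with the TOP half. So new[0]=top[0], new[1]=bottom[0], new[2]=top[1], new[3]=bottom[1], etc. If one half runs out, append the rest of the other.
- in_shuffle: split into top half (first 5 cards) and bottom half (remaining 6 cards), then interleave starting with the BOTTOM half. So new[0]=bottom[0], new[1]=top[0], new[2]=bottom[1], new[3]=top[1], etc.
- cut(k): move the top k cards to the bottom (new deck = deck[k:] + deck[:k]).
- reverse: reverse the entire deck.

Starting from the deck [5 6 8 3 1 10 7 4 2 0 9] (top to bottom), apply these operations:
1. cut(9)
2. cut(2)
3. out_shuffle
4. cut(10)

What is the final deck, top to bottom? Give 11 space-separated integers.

Answer: 10 5 7 6 4 8 2 3 0 1 9

Derivation:
After op 1 (cut(9)): [0 9 5 6 8 3 1 10 7 4 2]
After op 2 (cut(2)): [5 6 8 3 1 10 7 4 2 0 9]
After op 3 (out_shuffle): [5 7 6 4 8 2 3 0 1 9 10]
After op 4 (cut(10)): [10 5 7 6 4 8 2 3 0 1 9]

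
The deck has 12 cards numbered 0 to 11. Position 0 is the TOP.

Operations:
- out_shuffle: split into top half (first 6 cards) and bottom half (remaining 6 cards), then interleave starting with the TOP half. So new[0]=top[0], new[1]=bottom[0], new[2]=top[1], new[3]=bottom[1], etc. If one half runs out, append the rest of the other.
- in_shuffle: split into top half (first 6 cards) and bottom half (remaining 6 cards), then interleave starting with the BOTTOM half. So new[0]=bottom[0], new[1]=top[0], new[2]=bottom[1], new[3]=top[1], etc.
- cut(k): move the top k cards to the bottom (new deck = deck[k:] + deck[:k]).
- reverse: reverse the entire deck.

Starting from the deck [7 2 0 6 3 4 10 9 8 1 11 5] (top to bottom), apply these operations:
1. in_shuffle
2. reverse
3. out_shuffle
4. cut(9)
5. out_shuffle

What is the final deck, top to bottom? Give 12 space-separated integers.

Answer: 7 8 1 3 10 2 4 11 0 9 5 6

Derivation:
After op 1 (in_shuffle): [10 7 9 2 8 0 1 6 11 3 5 4]
After op 2 (reverse): [4 5 3 11 6 1 0 8 2 9 7 10]
After op 3 (out_shuffle): [4 0 5 8 3 2 11 9 6 7 1 10]
After op 4 (cut(9)): [7 1 10 4 0 5 8 3 2 11 9 6]
After op 5 (out_shuffle): [7 8 1 3 10 2 4 11 0 9 5 6]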